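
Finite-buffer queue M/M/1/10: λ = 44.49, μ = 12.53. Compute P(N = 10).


ρ = λ/μ = 44.49/12.53 = 3.5507
P_K = (1−ρ)ρ^K/(1−ρ^(K+1)) = (-2.5507·318502.868139)/(1 − 1130901.245292)
= -812398.377153/-1130900.245292 = 0.718364

Final: 0.718364


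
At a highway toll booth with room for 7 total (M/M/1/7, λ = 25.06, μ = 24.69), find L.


ρ = 25.06/24.69 = 1.0150
L = ρ[1 − (K+1)ρ^K + Kρ^(K+1)] / [(1−ρ)(1−ρ^(K+1))]
Numerator: 1.0150·(1 − 8·1.109736 + 7·1.126367) = 0.006776
Denominator: (-0.01499)·(-0.126367) = 0.001894
L = 0.006776/0.001894 = 3.5781

Final: 3.5781


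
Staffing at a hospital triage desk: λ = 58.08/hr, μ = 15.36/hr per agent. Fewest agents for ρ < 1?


Stability requires cμ > λ ⇔ c > λ/μ.
λ/μ = 58.08/15.36 = 3.7812
Minimum integer c = ⌊3.7812⌋ + 1 = 4
Check: 4·15.36 = 61.44 > 58.08, while 3·15.36 = 46.08 ≤ 58.08

Final: 4 servers


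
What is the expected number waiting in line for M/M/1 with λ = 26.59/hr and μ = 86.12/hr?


ρ = 26.59/86.12 = 0.3088
Lq = ρ²/(1−ρ) = 0.09533/0.6912 = 0.1379

Final: 0.1379


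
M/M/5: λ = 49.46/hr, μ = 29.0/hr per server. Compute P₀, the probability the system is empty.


a = λ/μ = 49.46/29.0 = 1.7055; ρ = a/c = 0.3411
Σ_{k=0}^{4} a^k/k! (terms k=0..4) = 1.00000 + 1.70552 + 1.45439 + 0.82683 + 0.35254 = 5.33929
Tail: a^5/(5!(1−ρ)) = 14.43047/(120·0.6589) = 0.18251
P₀ = 1/(5.33929 + 0.18251) = 1/5.52180 = 0.181101

Final: 0.181101


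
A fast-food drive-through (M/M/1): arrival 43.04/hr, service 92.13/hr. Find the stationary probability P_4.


ρ = 43.04/92.13 = 0.4672
P_n = (1−ρ)·ρ^n = (1 − 0.4672)·0.4672^4 = 0.5328·0.047630 = 0.025379

Final: 0.025379


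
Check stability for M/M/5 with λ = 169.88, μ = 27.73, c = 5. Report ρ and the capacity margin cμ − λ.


Total capacity cμ = 5·27.73 = 138.65/hr
ρ = λ/(cμ) = 169.88/138.65 = 1.2252
Stable ⇔ ρ < 1: NO
Spare capacity = cμ − λ = 138.65 − 169.88 = -31.23/hr

Final: ρ = 1.2252; unstable; margin = -31.23/hr


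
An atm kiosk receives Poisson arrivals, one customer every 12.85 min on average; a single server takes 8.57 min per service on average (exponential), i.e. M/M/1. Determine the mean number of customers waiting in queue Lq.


λ = 60/12.85 = 4.6693 /hr
μ = 60/8.57 = 7.0012 /hr
ρ = λ/μ = 4.6693/7.0012 = 0.6669
Lq = ρ²/(1−ρ) = 0.4448/0.3331 = 1.3354

Final: 1.3354


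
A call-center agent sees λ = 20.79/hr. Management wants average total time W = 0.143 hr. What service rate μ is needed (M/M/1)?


W = 1/(μ−λ) ⇒ μ − λ = 1/W = 1/0.143 = 6.9930
μ = λ + 1/W = 20.79 + 6.9930 = 27.7830 per hr

Final: 27.7830 /hr


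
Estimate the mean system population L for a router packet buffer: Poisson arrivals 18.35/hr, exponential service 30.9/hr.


ρ = λ/μ = 18.35/30.9 = 0.5939
L = ρ/(1−ρ) = 0.5939/(1 − 0.5939) = 0.5939/0.4061 = 1.4622

Final: 1.4622


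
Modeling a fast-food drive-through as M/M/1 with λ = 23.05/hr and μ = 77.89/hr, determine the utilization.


ρ = λ/μ = 23.05/77.89 = 0.2959

Final: 0.2959


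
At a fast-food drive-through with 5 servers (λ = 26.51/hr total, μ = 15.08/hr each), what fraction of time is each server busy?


ρ = λ/(cμ) = 26.51/(5·15.08) = 26.51/75.40 = 0.3516

Final: 0.3516


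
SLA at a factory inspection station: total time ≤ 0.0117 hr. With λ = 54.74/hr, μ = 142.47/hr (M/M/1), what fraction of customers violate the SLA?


W ~ Exponential(μ−λ) for M/M/1.
μ − λ = 142.47 − 54.74 = 87.7300
P(W > t) = e^{−(μ−λ)t} = e^{−1.0264} = 0.358280

Final: 0.358280


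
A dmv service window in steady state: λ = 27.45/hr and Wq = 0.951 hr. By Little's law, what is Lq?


Lq = λWq = 27.45·0.951 = 26.1049

Final: 26.1049


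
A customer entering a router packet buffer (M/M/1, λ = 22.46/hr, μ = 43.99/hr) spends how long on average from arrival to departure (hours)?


W = 1/(μ−λ) = 1/(43.99 − 22.46) = 1/21.53 = 0.04645 hr

Final: 0.04645 hr


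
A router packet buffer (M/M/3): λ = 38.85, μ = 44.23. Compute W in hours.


a = 0.8784; ρ = 0.2928; P₀ = 0.412570
Lq = P₀·a^c·ρ/(c!(1−ρ)²) = 0.02728
Wq = Lq/λ = 0.02728/38.85 = 0.0007022 hr
W = Wq + 1/μ = 0.0007022 + 0.02261 = 0.02331 hr

Final: 0.02331 hr


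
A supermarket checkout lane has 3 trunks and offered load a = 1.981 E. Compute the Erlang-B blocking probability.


B(c,a) = (a^c/c!) / Σ_{k=0}^{c} a^k/k!
a^3/3! = 1.295693
Σ terms (k=0..3): 1.00000 + 1.98100 + 1.96218 + 1.29569 = 6.238874
B = 1.295693/6.238874 = 0.207681

Final: 0.207681


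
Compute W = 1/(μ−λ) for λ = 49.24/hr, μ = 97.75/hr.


W = 1/(μ−λ) = 1/(97.75 − 49.24) = 1/48.51 = 0.02061 hr

Final: 0.02061 hr


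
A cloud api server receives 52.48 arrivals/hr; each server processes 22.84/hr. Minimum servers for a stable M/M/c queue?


Stability requires cμ > λ ⇔ c > λ/μ.
λ/μ = 52.48/22.84 = 2.2977
Minimum integer c = ⌊2.2977⌋ + 1 = 3
Check: 3·22.84 = 68.52 > 52.48, while 2·22.84 = 45.68 ≤ 52.48

Final: 3 servers


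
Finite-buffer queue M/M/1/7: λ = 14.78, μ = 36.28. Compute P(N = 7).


ρ = λ/μ = 14.78/36.28 = 0.4074
P_K = (1−ρ)ρ^K/(1−ρ^(K+1)) = (0.5926·0.001862)/(1 − 0.0007587)
= 0.001104/0.999241 = 0.001104

Final: 0.001104


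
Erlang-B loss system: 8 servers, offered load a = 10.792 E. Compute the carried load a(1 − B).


B(8,10.792) = 0.373897 (Erlang-B)
Carried load = a(1 − B) = 10.792·(1 − 0.373897) = 10.792·0.626103 = 6.7569 E

Final: 6.7569 Erlangs


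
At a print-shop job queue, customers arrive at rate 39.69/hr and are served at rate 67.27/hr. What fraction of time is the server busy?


ρ = λ/μ = 39.69/67.27 = 0.5900

Final: 0.5900


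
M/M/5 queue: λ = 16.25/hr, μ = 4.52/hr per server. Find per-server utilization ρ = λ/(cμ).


ρ = λ/(cμ) = 16.25/(5·4.52) = 16.25/22.60 = 0.7190

Final: 0.7190


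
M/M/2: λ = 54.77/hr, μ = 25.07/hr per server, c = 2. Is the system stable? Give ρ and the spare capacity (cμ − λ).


Total capacity cμ = 2·25.07 = 50.14/hr
ρ = λ/(cμ) = 54.77/50.14 = 1.0923
Stable ⇔ ρ < 1: NO
Spare capacity = cμ − λ = 50.14 − 54.77 = -4.63/hr

Final: ρ = 1.0923; unstable; margin = -4.63/hr


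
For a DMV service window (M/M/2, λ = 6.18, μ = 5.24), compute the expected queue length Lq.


a = λ/μ = 1.1794; ρ = a/2 = 0.5897
P₀ = 0.258103
Lq = P₀·a^c·ρ / (c!·(1−ρ)²) = 0.258103·1.39096·0.5897/(2·0.16835)
= 0.62877

Final: 0.62877


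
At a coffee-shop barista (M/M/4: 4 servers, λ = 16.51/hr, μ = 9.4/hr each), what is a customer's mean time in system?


a = 1.7564; ρ = 0.4391; P₀ = 0.169239
Lq = P₀·a^c·ρ/(c!(1−ρ)²) = 0.09366
Wq = Lq/λ = 0.09366/16.51 = 0.005673 hr
W = Wq + 1/μ = 0.005673 + 0.10638 = 0.11206 hr

Final: 0.11206 hr


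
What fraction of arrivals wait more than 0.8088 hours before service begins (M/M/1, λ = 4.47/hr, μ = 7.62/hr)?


ρ = 4.47/7.62 = 0.5866
P(Wq > t) = ρ·e^{−(μ−λ)t} = 0.5866·e^{−2.5477}
= 0.5866·0.078260 = 0.045908

Final: 0.045908


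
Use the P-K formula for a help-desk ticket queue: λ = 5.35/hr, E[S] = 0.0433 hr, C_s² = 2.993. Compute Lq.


ρ = λ·E[S] = 5.35·0.0433 = 0.2317
Lq = ρ²(1+C_s²)/(2(1−ρ)) = 0.05366·(1+2.993)/(2·0.7683)
= 0.05366·3.9930/1.5367 = 0.13944

Final: 0.13944


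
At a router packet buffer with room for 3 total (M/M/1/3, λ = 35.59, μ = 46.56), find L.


ρ = 35.59/46.56 = 0.7644
L = ρ[1 − (K+1)ρ^K + Kρ^(K+1)] / [(1−ρ)(1−ρ^(K+1))]
Numerator: 0.7644·(1 − 4·0.446627 + 3·0.341397) = 0.181683
Denominator: (0.2356)·(0.658603) = 0.155173
L = 0.181683/0.155173 = 1.1708

Final: 1.1708


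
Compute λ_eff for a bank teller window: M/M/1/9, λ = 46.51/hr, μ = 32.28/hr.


ρ = 1.4408; P_K = (1−ρ)ρ^9/(1−ρ^10) = 0.314102
λ_eff = λ(1 − P_K) = 46.51·(1 − 0.314102) = 46.51·0.685898 = 31.9011 /hr

Final: 31.9011 /hr


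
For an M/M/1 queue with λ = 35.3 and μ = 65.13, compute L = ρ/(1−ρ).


ρ = λ/μ = 35.3/65.13 = 0.5420
L = ρ/(1−ρ) = 0.5420/(1 − 0.5420) = 0.5420/0.4580 = 1.1834

Final: 1.1834


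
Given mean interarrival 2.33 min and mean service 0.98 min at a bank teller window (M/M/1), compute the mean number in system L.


λ = 60/2.33 = 25.7511 /hr
μ = 60/0.98 = 61.2245 /hr
ρ = λ/μ = 25.7511/61.2245 = 0.4206
L = ρ/(1−ρ) = 0.4206/0.5794 = 0.7259

Final: 0.7259


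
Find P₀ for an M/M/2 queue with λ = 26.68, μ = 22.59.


a = λ/μ = 26.68/22.59 = 1.1811; ρ = a/c = 0.5905
Σ_{k=0}^{1} a^k/k! (terms k=0..1) = 1.00000 + 1.18105 = 2.18105
Tail: a^2/(2!(1−ρ)) = 1.39489/(2·0.4095) = 1.70327
P₀ = 1/(2.18105 + 1.70327) = 1/3.88432 = 0.257445

Final: 0.257445


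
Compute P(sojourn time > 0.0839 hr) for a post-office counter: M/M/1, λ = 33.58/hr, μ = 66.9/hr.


W ~ Exponential(μ−λ) for M/M/1.
μ − λ = 66.9 − 33.58 = 33.3200
P(W > t) = e^{−(μ−λ)t} = e^{−2.7955} = 0.061081

Final: 0.061081


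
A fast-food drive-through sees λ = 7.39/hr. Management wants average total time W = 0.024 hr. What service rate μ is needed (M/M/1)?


W = 1/(μ−λ) ⇒ μ − λ = 1/W = 1/0.024 = 41.6667
μ = λ + 1/W = 7.39 + 41.6667 = 49.0567 per hr

Final: 49.0567 /hr


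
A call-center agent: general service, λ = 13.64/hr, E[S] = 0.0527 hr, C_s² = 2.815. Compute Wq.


ρ = λ·E[S] = 13.64·0.0527 = 0.7188
E[S²] = E[S]²(1+C_s²) = 0.0527²·(1+2.815) = 0.010595
Wq = λ·E[S²]/(2(1−ρ)) = 13.64·0.010595/(2·0.2812) = 0.25700 hr

Final: 0.25700 hr


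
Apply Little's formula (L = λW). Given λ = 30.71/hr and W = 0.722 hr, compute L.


L = λW = 30.71·0.722 = 22.1726

Final: 22.1726


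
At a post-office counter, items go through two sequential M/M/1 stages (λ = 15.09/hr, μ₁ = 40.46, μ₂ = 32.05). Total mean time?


Each node sees arrival rate λ = 15.09/hr (tandem ⇒ throughput preserved).
W₁ = 1/(μ₁−λ) = 1/(40.46−15.09) = 0.03942 hr
W₂ = 1/(μ₂−λ) = 1/(32.05−15.09) = 0.05896 hr
W_total = W₁ + W₂ = 0.03942 + 0.05896 = 0.09838 hr

Final: 0.09838 hr


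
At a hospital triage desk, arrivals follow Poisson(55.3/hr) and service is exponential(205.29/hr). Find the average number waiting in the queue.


ρ = 55.3/205.29 = 0.2694
Lq = ρ²/(1−ρ) = 0.07256/0.7306 = 0.09932

Final: 0.09932


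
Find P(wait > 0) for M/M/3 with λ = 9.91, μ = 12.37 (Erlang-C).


a = λ/μ = 0.8011; ρ = a/3 = 0.2670
P₀ = 0.446637 (from M/M/c formula)
C(c,a) = [a^c/(c!(1−ρ))]·P₀ = [0.51418/(6·0.7330)]·0.446637
= 0.11692·0.446637 = 0.052220

Final: 0.052220


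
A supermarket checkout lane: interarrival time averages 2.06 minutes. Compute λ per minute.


λ = 1/(interarrival time) in consistent units.
1 minute = 1 min, so λ = 1/2.06 = 0.4854 per minute

Final: 0.4854 /min


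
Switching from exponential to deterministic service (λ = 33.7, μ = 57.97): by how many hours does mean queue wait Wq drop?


ρ = 33.7/57.97 = 0.5813
Wq(M/M/1) = ρ/(μ−λ) = 0.5813/24.27 = 0.02395 hr
Wq(M/D/1) = ρ/(2(μ−λ)) = 0.01198 hr
Savings = 0.02395 − 0.01198 = 0.01198 hr

Final: 0.01198 hr


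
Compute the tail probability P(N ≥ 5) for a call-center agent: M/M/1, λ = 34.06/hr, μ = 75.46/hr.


ρ = 34.06/75.46 = 0.4514
P(N ≥ n) = ρ^n = 0.4514^5 = 0.018734

Final: 0.018734


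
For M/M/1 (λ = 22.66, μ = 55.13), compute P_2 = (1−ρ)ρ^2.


ρ = 22.66/55.13 = 0.4110
P_n = (1−ρ)·ρ^n = (1 − 0.4110)·0.4110^2 = 0.5890·0.168944 = 0.099503

Final: 0.099503


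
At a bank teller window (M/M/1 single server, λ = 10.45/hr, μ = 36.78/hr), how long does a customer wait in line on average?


ρ = 10.45/36.78 = 0.2841
Wq = ρ/(μ−λ) = 0.2841/(36.78 − 10.45) = 0.2841/26.33 = 0.01079 hr

Final: 0.01079 hr


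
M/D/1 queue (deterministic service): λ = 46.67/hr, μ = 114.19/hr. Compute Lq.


ρ = 46.67/114.19 = 0.4087
M/D/1: Lq = ρ²/(2(1−ρ)) = 0.1670/(2·0.5913) = 0.14125

Final: 0.14125


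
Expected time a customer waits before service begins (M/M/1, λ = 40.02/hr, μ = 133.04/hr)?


ρ = 40.02/133.04 = 0.3008
Wq = ρ/(μ−λ) = 0.3008/(133.04 − 40.02) = 0.3008/93.02 = 0.003234 hr

Final: 0.003234 hr


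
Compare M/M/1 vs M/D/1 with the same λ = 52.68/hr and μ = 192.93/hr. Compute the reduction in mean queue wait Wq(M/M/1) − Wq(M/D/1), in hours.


ρ = 52.68/192.93 = 0.2731
Wq(M/M/1) = ρ/(μ−λ) = 0.2731/140.25 = 0.001947 hr
Wq(M/D/1) = ρ/(2(μ−λ)) = 0.0009734 hr
Savings = 0.001947 − 0.0009734 = 0.0009734 hr

Final: 0.0009734 hr


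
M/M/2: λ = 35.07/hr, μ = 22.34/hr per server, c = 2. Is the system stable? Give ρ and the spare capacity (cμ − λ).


Total capacity cμ = 2·22.34 = 44.68/hr
ρ = λ/(cμ) = 35.07/44.68 = 0.7849
Stable ⇔ ρ < 1: YES
Spare capacity = cμ − λ = 44.68 − 35.07 = 9.61/hr

Final: ρ = 0.7849; stable; margin = 9.61/hr


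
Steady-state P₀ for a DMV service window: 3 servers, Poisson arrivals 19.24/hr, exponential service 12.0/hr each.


a = λ/μ = 19.24/12.0 = 1.6033; ρ = a/c = 0.5344
Σ_{k=0}^{2} a^k/k! (terms k=0..2) = 1.00000 + 1.60333 + 1.28534 = 3.88867
Tail: a^3/(3!(1−ρ)) = 4.12165/(6·0.4656) = 1.47553
P₀ = 1/(3.88867 + 1.47553) = 1/5.36420 = 0.186421

Final: 0.186421


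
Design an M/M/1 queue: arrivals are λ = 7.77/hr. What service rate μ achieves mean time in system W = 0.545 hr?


W = 1/(μ−λ) ⇒ μ − λ = 1/W = 1/0.545 = 1.8349
μ = λ + 1/W = 7.77 + 1.8349 = 9.6049 per hr

Final: 9.6049 /hr


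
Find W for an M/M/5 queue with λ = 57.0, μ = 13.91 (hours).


a = 4.0978; ρ = 0.8196; P₀ = 0.011103
Lq = P₀·a^c·ρ/(c!(1−ρ)²) = 2.69069
Wq = Lq/λ = 2.69069/57.0 = 0.04721 hr
W = Wq + 1/μ = 0.04721 + 0.07189 = 0.11910 hr

Final: 0.11910 hr


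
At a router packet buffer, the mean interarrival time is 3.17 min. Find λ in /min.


λ = 1/(interarrival time) in consistent units.
1 minute = 1 min, so λ = 1/3.17 = 0.3155 per minute

Final: 0.3155 /min


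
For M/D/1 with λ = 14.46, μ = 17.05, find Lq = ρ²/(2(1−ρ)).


ρ = 14.46/17.05 = 0.8481
M/D/1: Lq = ρ²/(2(1−ρ)) = 0.7193/(2·0.1519) = 2.36746

Final: 2.36746


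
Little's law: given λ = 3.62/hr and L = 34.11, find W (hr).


W = L/λ = 34.11/3.62 = 9.4227 hr

Final: 9.4227 hr


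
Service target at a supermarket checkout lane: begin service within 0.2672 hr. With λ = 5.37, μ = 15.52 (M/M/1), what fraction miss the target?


ρ = 5.37/15.52 = 0.3460
P(Wq > t) = ρ·e^{−(μ−λ)t} = 0.3460·e^{−2.7121}
= 0.3460·0.066399 = 0.022974

Final: 0.022974


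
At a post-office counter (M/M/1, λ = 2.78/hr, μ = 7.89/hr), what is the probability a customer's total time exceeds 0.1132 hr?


W ~ Exponential(μ−λ) for M/M/1.
μ − λ = 7.89 − 2.78 = 5.1100
P(W > t) = e^{−(μ−λ)t} = e^{−0.5785} = 0.560766

Final: 0.560766


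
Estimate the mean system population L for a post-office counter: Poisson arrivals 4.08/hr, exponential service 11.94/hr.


ρ = λ/μ = 4.08/11.94 = 0.3417
L = ρ/(1−ρ) = 0.3417/(1 − 0.3417) = 0.3417/0.6583 = 0.5191

Final: 0.5191


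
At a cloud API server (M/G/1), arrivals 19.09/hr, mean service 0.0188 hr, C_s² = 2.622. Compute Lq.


ρ = λ·E[S] = 19.09·0.0188 = 0.3589
Lq = ρ²(1+C_s²)/(2(1−ρ)) = 0.1288·(1+2.622)/(2·0.6411)
= 0.1288·3.6220/1.2822 = 0.36384

Final: 0.36384


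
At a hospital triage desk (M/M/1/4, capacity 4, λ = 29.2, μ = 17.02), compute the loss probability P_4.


ρ = λ/μ = 29.2/17.02 = 1.7156
P_K = (1−ρ)ρ^K/(1−ρ^(K+1)) = (-0.7156·8.663496)/(1 − 14.863342)
= -6.199846/-13.863342 = 0.447212

Final: 0.447212


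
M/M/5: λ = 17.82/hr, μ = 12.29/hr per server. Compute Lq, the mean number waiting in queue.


a = λ/μ = 1.4500; ρ = a/5 = 0.2900
P₀ = 0.234269
Lq = P₀·a^c·ρ / (c!·(1−ρ)²) = 0.234269·6.40883·0.2900/(120·0.50411)
= 0.007197

Final: 0.007197


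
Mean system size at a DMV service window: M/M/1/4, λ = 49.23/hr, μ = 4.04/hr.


ρ = 49.23/4.04 = 12.1856
L = ρ[1 − (K+1)ρ^K + Kρ^(K+1)] / [(1−ρ)(1−ρ^(K+1))]
Numerator: 12.1856·(1 − 5·22049.253098 + 4·268684.339111) = 11752956.841003
Denominator: (-11.1856)·(-268683.339111) = 3005396.062974
L = 11752956.841003/3005396.062974 = 3.9106

Final: 3.9106


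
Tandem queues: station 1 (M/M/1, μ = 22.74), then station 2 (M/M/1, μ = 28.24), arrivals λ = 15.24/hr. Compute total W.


Each node sees arrival rate λ = 15.24/hr (tandem ⇒ throughput preserved).
W₁ = 1/(μ₁−λ) = 1/(22.74−15.24) = 0.13333 hr
W₂ = 1/(μ₂−λ) = 1/(28.24−15.24) = 0.07692 hr
W_total = W₁ + W₂ = 0.13333 + 0.07692 = 0.21026 hr

Final: 0.21026 hr


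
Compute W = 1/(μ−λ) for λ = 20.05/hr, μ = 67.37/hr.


W = 1/(μ−λ) = 1/(67.37 − 20.05) = 1/47.32 = 0.02113 hr

Final: 0.02113 hr


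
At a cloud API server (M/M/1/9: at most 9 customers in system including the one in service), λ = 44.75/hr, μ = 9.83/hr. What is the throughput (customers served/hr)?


ρ = 4.5524; P_K = (1−ρ)ρ^9/(1−ρ^10) = 0.780335
λ_eff = λ(1 − P_K) = 44.75·(1 − 0.780335) = 44.75·0.219665 = 9.8300 /hr

Final: 9.8300 /hr


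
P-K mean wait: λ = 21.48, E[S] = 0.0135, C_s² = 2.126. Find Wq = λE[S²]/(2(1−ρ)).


ρ = λ·E[S] = 21.48·0.0135 = 0.2900
E[S²] = E[S]²(1+C_s²) = 0.0135²·(1+2.126) = 0.0005697
Wq = λ·E[S²]/(2(1−ρ)) = 21.48·0.0005697/(2·0.7100) = 0.008618 hr

Final: 0.008618 hr


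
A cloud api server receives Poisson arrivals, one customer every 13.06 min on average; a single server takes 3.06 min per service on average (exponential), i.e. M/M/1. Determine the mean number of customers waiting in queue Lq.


λ = 60/13.06 = 4.5942 /hr
μ = 60/3.06 = 19.6078 /hr
ρ = λ/μ = 4.5942/19.6078 = 0.2343
Lq = ρ²/(1−ρ) = 0.05490/0.7657 = 0.07170

Final: 0.07170


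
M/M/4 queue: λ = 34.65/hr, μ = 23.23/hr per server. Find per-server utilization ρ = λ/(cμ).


ρ = λ/(cμ) = 34.65/(4·23.23) = 34.65/92.92 = 0.3729

Final: 0.3729


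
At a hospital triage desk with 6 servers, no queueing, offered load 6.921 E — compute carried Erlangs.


B(6,6.921) = 0.326371 (Erlang-B)
Carried load = a(1 − B) = 6.921·(1 − 0.326371) = 6.921·0.673629 = 4.6622 E

Final: 4.6622 Erlangs


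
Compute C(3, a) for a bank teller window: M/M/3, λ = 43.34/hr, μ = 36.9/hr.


a = λ/μ = 1.1745; ρ = a/3 = 0.3915
P₀ = 0.302291 (from M/M/c formula)
C(c,a) = [a^c/(c!(1−ρ))]·P₀ = [1.62027/(6·0.6085)]·0.302291
= 0.44379·0.302291 = 0.134155

Final: 0.134155


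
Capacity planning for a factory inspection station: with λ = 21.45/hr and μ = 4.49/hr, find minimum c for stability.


Stability requires cμ > λ ⇔ c > λ/μ.
λ/μ = 21.45/4.49 = 4.7773
Minimum integer c = ⌊4.7773⌋ + 1 = 5
Check: 5·4.49 = 22.45 > 21.45, while 4·4.49 = 17.96 ≤ 21.45

Final: 5 servers


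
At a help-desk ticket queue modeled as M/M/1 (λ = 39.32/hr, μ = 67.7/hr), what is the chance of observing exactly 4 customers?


ρ = 39.32/67.7 = 0.5808
P_n = (1−ρ)·ρ^n = (1 − 0.5808)·0.5808^4 = 0.4192·0.113789 = 0.047701

Final: 0.047701


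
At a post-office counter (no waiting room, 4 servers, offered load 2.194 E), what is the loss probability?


B(c,a) = (a^c/c!) / Σ_{k=0}^{c} a^k/k!
a^4/4! = 0.965462
Σ terms (k=0..4): 1.00000 + 2.19400 + 2.40682 + 1.76019 + 0.96546 = 8.326466
B = 0.965462/8.326466 = 0.115951

Final: 0.115951


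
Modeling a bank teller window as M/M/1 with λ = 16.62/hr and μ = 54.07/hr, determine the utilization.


ρ = λ/μ = 16.62/54.07 = 0.3074

Final: 0.3074


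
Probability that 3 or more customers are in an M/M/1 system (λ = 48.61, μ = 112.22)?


ρ = 48.61/112.22 = 0.4332
P(N ≥ n) = ρ^n = 0.4332^3 = 0.081277

Final: 0.081277


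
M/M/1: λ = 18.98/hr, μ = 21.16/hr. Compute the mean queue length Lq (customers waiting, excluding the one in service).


ρ = 18.98/21.16 = 0.8970
Lq = ρ²/(1−ρ) = 0.8046/0.1030 = 7.8094

Final: 7.8094


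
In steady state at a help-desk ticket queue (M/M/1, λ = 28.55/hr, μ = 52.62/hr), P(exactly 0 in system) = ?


ρ = 28.55/52.62 = 0.5426
P_n = (1−ρ)·ρ^n = (1 − 0.5426)·0.5426^0 = 0.4574·1.000000 = 0.457431

Final: 0.457431


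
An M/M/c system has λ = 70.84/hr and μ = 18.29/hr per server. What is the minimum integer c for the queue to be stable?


Stability requires cμ > λ ⇔ c > λ/μ.
λ/μ = 70.84/18.29 = 3.8732
Minimum integer c = ⌊3.8732⌋ + 1 = 4
Check: 4·18.29 = 73.16 > 70.84, while 3·18.29 = 54.87 ≤ 70.84

Final: 4 servers


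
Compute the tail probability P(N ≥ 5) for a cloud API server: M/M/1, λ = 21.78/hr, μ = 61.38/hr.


ρ = 21.78/61.38 = 0.3548
P(N ≥ n) = ρ^n = 0.3548^5 = 0.005625

Final: 0.005625


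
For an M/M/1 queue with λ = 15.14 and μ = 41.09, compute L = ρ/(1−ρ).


ρ = λ/μ = 15.14/41.09 = 0.3685
L = ρ/(1−ρ) = 0.3685/(1 − 0.3685) = 0.3685/0.6315 = 0.5834

Final: 0.5834


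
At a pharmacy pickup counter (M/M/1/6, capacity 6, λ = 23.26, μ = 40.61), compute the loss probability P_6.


ρ = λ/μ = 23.26/40.61 = 0.5728
P_K = (1−ρ)ρ^K/(1−ρ^(K+1)) = (0.4272·0.035307)/(1 − 0.020223)
= 0.015084/0.979777 = 0.015396

Final: 0.015396


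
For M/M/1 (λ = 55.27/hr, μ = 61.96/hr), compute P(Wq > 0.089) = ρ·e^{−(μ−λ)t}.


ρ = 55.27/61.96 = 0.8920
P(Wq > t) = ρ·e^{−(μ−λ)t} = 0.8920·e^{−0.5954}
= 0.8920·0.551336 = 0.491807

Final: 0.491807


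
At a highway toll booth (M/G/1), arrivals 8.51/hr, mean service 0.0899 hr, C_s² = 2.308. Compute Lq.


ρ = λ·E[S] = 8.51·0.0899 = 0.7650
Lq = ρ²(1+C_s²)/(2(1−ρ)) = 0.5853·(1+2.308)/(2·0.2350)
= 0.5853·3.3080/0.4699 = 4.12037

Final: 4.12037


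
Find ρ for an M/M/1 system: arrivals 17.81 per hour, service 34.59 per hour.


ρ = λ/μ = 17.81/34.59 = 0.5149

Final: 0.5149


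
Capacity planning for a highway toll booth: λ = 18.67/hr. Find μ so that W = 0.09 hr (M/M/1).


W = 1/(μ−λ) ⇒ μ − λ = 1/W = 1/0.09 = 11.1111
μ = λ + 1/W = 18.67 + 11.1111 = 29.7811 per hr

Final: 29.7811 /hr


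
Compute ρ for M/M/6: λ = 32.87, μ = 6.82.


ρ = λ/(cμ) = 32.87/(6·6.82) = 32.87/40.92 = 0.8033

Final: 0.8033


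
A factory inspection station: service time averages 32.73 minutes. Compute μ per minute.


μ = 1/(service time) in consistent units.
1 minute = 1 min, so μ = 1/32.73 = 0.03055 per minute

Final: 0.03055 /min


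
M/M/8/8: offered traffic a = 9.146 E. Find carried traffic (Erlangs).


B(8,9.146) = 0.296626 (Erlang-B)
Carried load = a(1 − B) = 9.146·(1 − 0.296626) = 9.146·0.703374 = 6.4331 E

Final: 6.4331 Erlangs


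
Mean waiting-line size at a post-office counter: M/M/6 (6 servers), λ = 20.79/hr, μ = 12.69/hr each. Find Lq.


a = λ/μ = 1.6383; ρ = a/6 = 0.2730
P₀ = 0.194226
Lq = P₀·a^c·ρ / (c!·(1−ρ)²) = 0.194226·19.33558·0.2730/(720·0.52846)
= 0.002695

Final: 0.002695


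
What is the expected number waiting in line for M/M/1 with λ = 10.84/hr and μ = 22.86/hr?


ρ = 10.84/22.86 = 0.4742
Lq = ρ²/(1−ρ) = 0.2249/0.5258 = 0.4276

Final: 0.4276


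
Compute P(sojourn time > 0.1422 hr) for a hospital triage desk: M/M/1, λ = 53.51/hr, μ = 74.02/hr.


W ~ Exponential(μ−λ) for M/M/1.
μ − λ = 74.02 − 53.51 = 20.5100
P(W > t) = e^{−(μ−λ)t} = e^{−2.9165} = 0.054122

Final: 0.054122


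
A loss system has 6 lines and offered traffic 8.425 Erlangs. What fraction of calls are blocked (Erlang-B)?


B(c,a) = (a^c/c!) / Σ_{k=0}^{c} a^k/k!
a^6/6! = 496.691766
Σ terms (k=0..6): 1.00000 + 8.42500 + 35.49031 + 99.66863 + 209.92705 + 353.72707 + 496.69177 = 1204.929827
B = 496.691766/1204.929827 = 0.412216

Final: 0.412216


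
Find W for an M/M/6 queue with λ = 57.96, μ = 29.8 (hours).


a = 1.9450; ρ = 0.3242; P₀ = 0.142814
Lq = P₀·a^c·ρ/(c!(1−ρ)²) = 0.007621
Wq = Lq/λ = 0.007621/57.96 = 0.0001315 hr
W = Wq + 1/μ = 0.0001315 + 0.03356 = 0.03369 hr

Final: 0.03369 hr


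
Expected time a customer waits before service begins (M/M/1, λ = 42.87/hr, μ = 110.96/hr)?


ρ = 42.87/110.96 = 0.3864
Wq = ρ/(μ−λ) = 0.3864/(110.96 − 42.87) = 0.3864/68.09 = 0.005674 hr

Final: 0.005674 hr


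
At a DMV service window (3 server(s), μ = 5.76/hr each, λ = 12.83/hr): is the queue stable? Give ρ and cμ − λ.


Total capacity cμ = 3·5.76 = 17.28/hr
ρ = λ/(cμ) = 12.83/17.28 = 0.7425
Stable ⇔ ρ < 1: YES
Spare capacity = cμ − λ = 17.28 − 12.83 = 4.45/hr

Final: ρ = 0.7425; stable; margin = 4.45/hr


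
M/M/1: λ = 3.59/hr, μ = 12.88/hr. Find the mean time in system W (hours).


W = 1/(μ−λ) = 1/(12.88 − 3.59) = 1/9.29 = 0.1076 hr

Final: 0.1076 hr


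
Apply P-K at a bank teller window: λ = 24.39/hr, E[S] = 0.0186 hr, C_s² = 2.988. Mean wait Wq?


ρ = λ·E[S] = 24.39·0.0186 = 0.4537
E[S²] = E[S]²(1+C_s²) = 0.0186²·(1+2.988) = 0.001380
Wq = λ·E[S²]/(2(1−ρ)) = 24.39·0.001380/(2·0.5463) = 0.03080 hr

Final: 0.03080 hr


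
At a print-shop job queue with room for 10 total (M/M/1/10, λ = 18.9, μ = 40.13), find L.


ρ = 18.9/40.13 = 0.4710
L = ρ[1 − (K+1)ρ^K + Kρ^(K+1)] / [(1−ρ)(1−ρ^(K+1))]
Numerator: 0.4710·(1 − 11·0.0005369 + 10·0.0002529) = 0.469379
Denominator: (0.5290)·(0.999747) = 0.528897
L = 0.469379/0.528897 = 0.8875

Final: 0.8875


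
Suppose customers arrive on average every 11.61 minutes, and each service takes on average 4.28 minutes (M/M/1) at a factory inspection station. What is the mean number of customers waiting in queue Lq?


λ = 60/11.61 = 5.1680 /hr
μ = 60/4.28 = 14.0187 /hr
ρ = λ/μ = 5.1680/14.0187 = 0.3686
Lq = ρ²/(1−ρ) = 0.1359/0.6314 = 0.2153

Final: 0.2153


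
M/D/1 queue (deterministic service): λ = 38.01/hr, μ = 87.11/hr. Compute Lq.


ρ = 38.01/87.11 = 0.4363
M/D/1: Lq = ρ²/(2(1−ρ)) = 0.1904/(2·0.5637) = 0.16889

Final: 0.16889


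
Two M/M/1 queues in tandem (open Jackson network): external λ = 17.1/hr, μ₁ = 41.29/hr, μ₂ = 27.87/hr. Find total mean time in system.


Each node sees arrival rate λ = 17.1/hr (tandem ⇒ throughput preserved).
W₁ = 1/(μ₁−λ) = 1/(41.29−17.1) = 0.04134 hr
W₂ = 1/(μ₂−λ) = 1/(27.87−17.1) = 0.09285 hr
W_total = W₁ + W₂ = 0.04134 + 0.09285 = 0.13419 hr

Final: 0.13419 hr


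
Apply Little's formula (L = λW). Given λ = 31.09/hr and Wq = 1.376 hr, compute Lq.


Lq = λWq = 31.09·1.376 = 42.7798

Final: 42.7798


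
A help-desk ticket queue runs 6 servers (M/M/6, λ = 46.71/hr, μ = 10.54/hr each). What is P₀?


a = λ/μ = 46.71/10.54 = 4.4317; ρ = a/c = 0.7386
Σ_{k=0}^{5} a^k/k! (terms k=0..5) = 1.00000 + 4.43169 + 9.81993 + 14.50630 + 16.07185 + 14.24508 = 60.07485
Tail: a^6/(6!(1−ρ)) = 7575.57389/(720·0.2614) = 40.25335
P₀ = 1/(60.07485 + 40.25335) = 1/100.32820 = 0.009967

Final: 0.009967


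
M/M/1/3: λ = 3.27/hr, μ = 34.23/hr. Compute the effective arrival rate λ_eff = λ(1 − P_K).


ρ = 0.09553; P_K = (1−ρ)ρ^3/(1−ρ^4) = 0.0007886
λ_eff = λ(1 − P_K) = 3.27·(1 − 0.0007886) = 3.27·0.999211 = 3.2674 /hr

Final: 3.2674 /hr


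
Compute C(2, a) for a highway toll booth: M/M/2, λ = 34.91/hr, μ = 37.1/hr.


a = λ/μ = 0.9410; ρ = a/2 = 0.4705
P₀ = 0.360095 (from M/M/c formula)
C(c,a) = [a^c/(c!(1−ρ))]·P₀ = [0.88543/(2·0.5295)]·0.360095
= 0.83607·0.360095 = 0.301066

Final: 0.301066


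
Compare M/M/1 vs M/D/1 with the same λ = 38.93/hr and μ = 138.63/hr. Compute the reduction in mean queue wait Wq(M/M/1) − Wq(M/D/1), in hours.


ρ = 38.93/138.63 = 0.2808
Wq(M/M/1) = ρ/(μ−λ) = 0.2808/99.70 = 0.002817 hr
Wq(M/D/1) = ρ/(2(μ−λ)) = 0.001408 hr
Savings = 0.002817 − 0.001408 = 0.001408 hr

Final: 0.001408 hr


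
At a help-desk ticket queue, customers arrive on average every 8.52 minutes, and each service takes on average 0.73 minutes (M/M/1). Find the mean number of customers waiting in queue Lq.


λ = 60/8.52 = 7.0423 /hr
μ = 60/0.73 = 82.1918 /hr
ρ = λ/μ = 7.0423/82.1918 = 0.08568
Lq = ρ²/(1−ρ) = 0.007341/0.9143 = 0.008029

Final: 0.008029


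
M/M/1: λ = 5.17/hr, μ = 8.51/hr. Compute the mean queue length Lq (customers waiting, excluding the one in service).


ρ = 5.17/8.51 = 0.6075
Lq = ρ²/(1−ρ) = 0.3691/0.3925 = 0.9404

Final: 0.9404


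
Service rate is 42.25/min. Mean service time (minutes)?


Mean service time = 1/μ = 1/42.25 minute = 0.02367 minute
In minutes: 0.02367 × 1 = 0.02367 min

Final: 0.02367 min


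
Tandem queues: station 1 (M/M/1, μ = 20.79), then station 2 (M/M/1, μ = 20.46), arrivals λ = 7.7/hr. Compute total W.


Each node sees arrival rate λ = 7.7/hr (tandem ⇒ throughput preserved).
W₁ = 1/(μ₁−λ) = 1/(20.79−7.7) = 0.07639 hr
W₂ = 1/(μ₂−λ) = 1/(20.46−7.7) = 0.07837 hr
W_total = W₁ + W₂ = 0.07639 + 0.07837 = 0.15476 hr

Final: 0.15476 hr


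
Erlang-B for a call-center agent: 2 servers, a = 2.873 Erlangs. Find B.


B(c,a) = (a^c/c!) / Σ_{k=0}^{c} a^k/k!
a^2/2! = 4.127065
Σ terms (k=0..2): 1.00000 + 2.87300 + 4.12706 = 8.000065
B = 4.127065/8.000065 = 0.515879

Final: 0.515879


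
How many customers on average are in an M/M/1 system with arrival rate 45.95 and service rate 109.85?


ρ = λ/μ = 45.95/109.85 = 0.4183
L = ρ/(1−ρ) = 0.4183/(1 − 0.4183) = 0.4183/0.5817 = 0.7191

Final: 0.7191


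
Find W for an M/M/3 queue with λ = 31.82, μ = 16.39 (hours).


a = 1.9414; ρ = 0.6471; P₀ = 0.120739
Lq = P₀·a^c·ρ/(c!(1−ρ)²) = 0.76535
Wq = Lq/λ = 0.76535/31.82 = 0.02405 hr
W = Wq + 1/μ = 0.02405 + 0.06101 = 0.08507 hr

Final: 0.08507 hr


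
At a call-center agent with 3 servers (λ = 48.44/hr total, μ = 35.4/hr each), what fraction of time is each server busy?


ρ = λ/(cμ) = 48.44/(3·35.4) = 48.44/106.20 = 0.4561

Final: 0.4561


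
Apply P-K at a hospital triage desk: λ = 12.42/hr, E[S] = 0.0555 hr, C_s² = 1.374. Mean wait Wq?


ρ = λ·E[S] = 12.42·0.0555 = 0.6893
E[S²] = E[S]²(1+C_s²) = 0.0555²·(1+1.374) = 0.007313
Wq = λ·E[S²]/(2(1−ρ)) = 12.42·0.007313/(2·0.3107) = 0.14616 hr

Final: 0.14616 hr


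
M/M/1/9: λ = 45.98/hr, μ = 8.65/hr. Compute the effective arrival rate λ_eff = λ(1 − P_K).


ρ = 5.3156; P_K = (1−ρ)ρ^9/(1−ρ^10) = 0.811875
λ_eff = λ(1 − P_K) = 45.98·(1 − 0.811875) = 45.98·0.188125 = 8.6500 /hr

Final: 8.6500 /hr


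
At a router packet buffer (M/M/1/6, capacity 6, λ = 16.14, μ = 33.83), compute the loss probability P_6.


ρ = λ/μ = 16.14/33.83 = 0.4771
P_K = (1−ρ)ρ^K/(1−ρ^(K+1)) = (0.5229·0.011793)/(1 − 0.005626)
= 0.006166/0.994374 = 0.006201

Final: 0.006201


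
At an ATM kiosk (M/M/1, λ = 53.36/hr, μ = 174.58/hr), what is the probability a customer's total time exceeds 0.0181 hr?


W ~ Exponential(μ−λ) for M/M/1.
μ − λ = 174.58 − 53.36 = 121.2200
P(W > t) = e^{−(μ−λ)t} = e^{−2.1941} = 0.111461

Final: 0.111461


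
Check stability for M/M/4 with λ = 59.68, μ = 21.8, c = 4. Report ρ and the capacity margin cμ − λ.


Total capacity cμ = 4·21.8 = 87.20/hr
ρ = λ/(cμ) = 59.68/87.20 = 0.6844
Stable ⇔ ρ < 1: YES
Spare capacity = cμ − λ = 87.20 − 59.68 = 27.52/hr

Final: ρ = 0.6844; stable; margin = 27.52/hr


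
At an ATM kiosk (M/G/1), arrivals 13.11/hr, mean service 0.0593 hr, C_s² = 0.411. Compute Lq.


ρ = λ·E[S] = 13.11·0.0593 = 0.7774
Lq = ρ²(1+C_s²)/(2(1−ρ)) = 0.6044·(1+0.411)/(2·0.2226)
= 0.6044·1.4110/0.4452 = 1.91572

Final: 1.91572


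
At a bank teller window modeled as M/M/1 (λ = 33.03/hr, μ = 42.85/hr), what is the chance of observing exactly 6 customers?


ρ = 33.03/42.85 = 0.7708
P_n = (1−ρ)·ρ^n = (1 − 0.7708)·0.7708^6 = 0.2292·0.209772 = 0.048074

Final: 0.048074


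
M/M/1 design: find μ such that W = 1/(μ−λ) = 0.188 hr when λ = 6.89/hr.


W = 1/(μ−λ) ⇒ μ − λ = 1/W = 1/0.188 = 5.3191
μ = λ + 1/W = 6.89 + 5.3191 = 12.2091 per hr

Final: 12.2091 /hr


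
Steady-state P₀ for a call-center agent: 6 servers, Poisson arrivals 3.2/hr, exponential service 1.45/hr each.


a = λ/μ = 3.2/1.45 = 2.2069; ρ = a/c = 0.3678
Σ_{k=0}^{5} a^k/k! (terms k=0..5) = 1.00000 + 2.20690 + 2.43520 + 1.79141 + 0.98836 + 0.43624 = 8.85811
Tail: a^6/(6!(1−ρ)) = 115.52922/(720·0.6322) = 0.25381
P₀ = 1/(8.85811 + 0.25381) = 1/9.11192 = 0.109746

Final: 0.109746


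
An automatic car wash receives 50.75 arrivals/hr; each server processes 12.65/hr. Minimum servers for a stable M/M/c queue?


Stability requires cμ > λ ⇔ c > λ/μ.
λ/μ = 50.75/12.65 = 4.0119
Minimum integer c = ⌊4.0119⌋ + 1 = 5
Check: 5·12.65 = 63.25 > 50.75, while 4·12.65 = 50.60 ≤ 50.75

Final: 5 servers


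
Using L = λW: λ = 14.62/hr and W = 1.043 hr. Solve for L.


L = λW = 14.62·1.043 = 15.2487

Final: 15.2487


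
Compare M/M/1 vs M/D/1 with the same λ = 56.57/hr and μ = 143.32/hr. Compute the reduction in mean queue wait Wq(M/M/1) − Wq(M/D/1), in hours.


ρ = 56.57/143.32 = 0.3947
Wq(M/M/1) = ρ/(μ−λ) = 0.3947/86.75 = 0.004550 hr
Wq(M/D/1) = ρ/(2(μ−λ)) = 0.002275 hr
Savings = 0.004550 − 0.002275 = 0.002275 hr

Final: 0.002275 hr


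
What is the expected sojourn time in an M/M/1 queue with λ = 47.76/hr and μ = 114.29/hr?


W = 1/(μ−λ) = 1/(114.29 − 47.76) = 1/66.53 = 0.01503 hr

Final: 0.01503 hr


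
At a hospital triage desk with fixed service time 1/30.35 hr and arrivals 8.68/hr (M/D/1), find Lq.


ρ = 8.68/30.35 = 0.2860
M/D/1: Lq = ρ²/(2(1−ρ)) = 0.08179/(2·0.7140) = 0.05728

Final: 0.05728


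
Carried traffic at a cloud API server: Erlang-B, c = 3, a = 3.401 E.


B(3,3.401) = 0.391644 (Erlang-B)
Carried load = a(1 − B) = 3.401·(1 − 0.391644) = 3.401·0.608356 = 2.0690 E

Final: 2.0690 Erlangs


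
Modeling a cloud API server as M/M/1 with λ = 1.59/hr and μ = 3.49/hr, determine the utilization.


ρ = λ/μ = 1.59/3.49 = 0.4556

Final: 0.4556


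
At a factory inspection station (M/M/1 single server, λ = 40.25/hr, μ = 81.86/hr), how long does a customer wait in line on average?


ρ = 40.25/81.86 = 0.4917
Wq = ρ/(μ−λ) = 0.4917/(81.86 − 40.25) = 0.4917/41.61 = 0.01182 hr

Final: 0.01182 hr


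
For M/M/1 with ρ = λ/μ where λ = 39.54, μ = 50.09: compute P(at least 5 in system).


ρ = 39.54/50.09 = 0.7894
P(N ≥ n) = ρ^n = 0.7894^5 = 0.306498

Final: 0.306498


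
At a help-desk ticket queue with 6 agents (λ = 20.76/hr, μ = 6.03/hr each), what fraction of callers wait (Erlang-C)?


a = λ/μ = 3.4428; ρ = a/6 = 0.5738
P₀ = 0.030787 (from M/M/c formula)
C(c,a) = [a^c/(c!(1−ρ))]·P₀ = [1665.17630/(720·0.4262)]·0.030787
= 5.42640·0.030787 = 0.167064

Final: 0.167064


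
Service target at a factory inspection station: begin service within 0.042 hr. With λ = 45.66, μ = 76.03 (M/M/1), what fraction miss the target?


ρ = 45.66/76.03 = 0.6006
P(Wq > t) = ρ·e^{−(μ−λ)t} = 0.6006·e^{−1.2755}
= 0.6006·0.279280 = 0.167722

Final: 0.167722


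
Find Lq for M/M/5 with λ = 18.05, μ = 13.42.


a = λ/μ = 1.3450; ρ = a/5 = 0.2690
P₀ = 0.260308
Lq = P₀·a^c·ρ / (c!·(1−ρ)²) = 0.260308·4.40173·0.2690/(120·0.53436)
= 0.004807

Final: 0.004807


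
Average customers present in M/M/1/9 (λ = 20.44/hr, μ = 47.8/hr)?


ρ = 20.44/47.8 = 0.4276
L = ρ[1 − (K+1)ρ^K + Kρ^(K+1)] / [(1−ρ)(1−ρ^(K+1))]
Numerator: 0.4276·(1 − 10·0.0004781 + 9·0.0002044) = 0.426358
Denominator: (0.5724)·(0.999796) = 0.572268
L = 0.426358/0.572268 = 0.7450

Final: 0.7450


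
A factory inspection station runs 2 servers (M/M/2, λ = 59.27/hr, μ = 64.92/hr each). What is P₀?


a = λ/μ = 59.27/64.92 = 0.9130; ρ = a/c = 0.4565
Σ_{k=0}^{1} a^k/k! (terms k=0..1) = 1.00000 + 0.91297 = 1.91297
Tail: a^2/(2!(1−ρ)) = 0.83351/(2·0.5435) = 0.76678
P₀ = 1/(1.91297 + 0.76678) = 1/2.67975 = 0.373169

Final: 0.373169


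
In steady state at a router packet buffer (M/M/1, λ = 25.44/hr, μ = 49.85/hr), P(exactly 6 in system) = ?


ρ = 25.44/49.85 = 0.5103
P_n = (1−ρ)·ρ^n = (1 − 0.5103)·0.5103^6 = 0.4897·0.017665 = 0.008650

Final: 0.008650


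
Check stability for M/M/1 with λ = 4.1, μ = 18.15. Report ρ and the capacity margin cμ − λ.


Total capacity cμ = 1·18.15 = 18.15/hr
ρ = λ/(cμ) = 4.1/18.15 = 0.2259
Stable ⇔ ρ < 1: YES
Spare capacity = cμ − λ = 18.15 − 4.1 = 14.05/hr

Final: ρ = 0.2259; stable; margin = 14.05/hr


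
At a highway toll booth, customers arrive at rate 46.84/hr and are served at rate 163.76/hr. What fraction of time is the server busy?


ρ = λ/μ = 46.84/163.76 = 0.2860

Final: 0.2860


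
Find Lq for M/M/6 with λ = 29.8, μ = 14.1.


a = λ/μ = 2.1135; ρ = a/6 = 0.3522
P₀ = 0.120568
Lq = P₀·a^c·ρ / (c!·(1−ρ)²) = 0.120568·89.12159·0.3522/(720·0.41959)
= 0.01253

Final: 0.01253


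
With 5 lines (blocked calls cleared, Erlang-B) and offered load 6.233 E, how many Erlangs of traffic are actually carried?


B(5,6.233) = 0.376362 (Erlang-B)
Carried load = a(1 − B) = 6.233·(1 − 0.376362) = 6.233·0.623638 = 3.8871 E

Final: 3.8871 Erlangs


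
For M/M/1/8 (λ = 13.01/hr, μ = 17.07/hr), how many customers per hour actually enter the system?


ρ = 0.7622; P_K = (1−ρ)ρ^8/(1−ρ^9) = 0.029653
λ_eff = λ(1 − P_K) = 13.01·(1 − 0.029653) = 13.01·0.970347 = 12.6242 /hr

Final: 12.6242 /hr


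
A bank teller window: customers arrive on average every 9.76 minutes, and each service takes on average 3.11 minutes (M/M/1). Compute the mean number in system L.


λ = 60/9.76 = 6.1475 /hr
μ = 60/3.11 = 19.2926 /hr
ρ = λ/μ = 6.1475/19.2926 = 0.3186
L = ρ/(1−ρ) = 0.3186/0.6814 = 0.4677

Final: 0.4677


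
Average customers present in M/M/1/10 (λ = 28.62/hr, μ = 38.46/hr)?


ρ = 28.62/38.46 = 0.7441
L = ρ[1 − (K+1)ρ^K + Kρ^(K+1)] / [(1−ρ)(1−ρ^(K+1))]
Numerator: 0.7441·(1 − 11·0.052072 + 10·0.038749) = 0.606260
Denominator: (0.2559)·(0.961251) = 0.245936
L = 0.606260/0.245936 = 2.4651

Final: 2.4651


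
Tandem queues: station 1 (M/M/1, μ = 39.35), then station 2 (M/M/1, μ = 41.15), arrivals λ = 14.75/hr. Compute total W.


Each node sees arrival rate λ = 14.75/hr (tandem ⇒ throughput preserved).
W₁ = 1/(μ₁−λ) = 1/(39.35−14.75) = 0.04065 hr
W₂ = 1/(μ₂−λ) = 1/(41.15−14.75) = 0.03788 hr
W_total = W₁ + W₂ = 0.04065 + 0.03788 = 0.07853 hr

Final: 0.07853 hr


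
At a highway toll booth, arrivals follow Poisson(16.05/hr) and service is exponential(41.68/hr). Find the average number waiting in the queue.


ρ = 16.05/41.68 = 0.3851
Lq = ρ²/(1−ρ) = 0.1483/0.6149 = 0.2411

Final: 0.2411


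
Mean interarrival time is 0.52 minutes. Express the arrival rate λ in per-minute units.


λ = 1/(interarrival time) in consistent units.
1 minute = 1 min, so λ = 1/0.52 = 1.9231 per minute

Final: 1.9231 /min


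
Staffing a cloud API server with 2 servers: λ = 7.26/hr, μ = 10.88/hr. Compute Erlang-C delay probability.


a = λ/μ = 0.6673; ρ = a/2 = 0.3336
P₀ = 0.499655 (from M/M/c formula)
C(c,a) = [a^c/(c!(1−ρ))]·P₀ = [0.44526/(2·0.6664)]·0.499655
= 0.33410·0.499655 = 0.166935

Final: 0.166935


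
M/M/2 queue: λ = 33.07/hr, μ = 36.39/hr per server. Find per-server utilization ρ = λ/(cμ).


ρ = λ/(cμ) = 33.07/(2·36.39) = 33.07/72.78 = 0.4544

Final: 0.4544


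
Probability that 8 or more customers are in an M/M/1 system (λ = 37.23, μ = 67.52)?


ρ = 37.23/67.52 = 0.5514
P(N ≥ n) = ρ^n = 0.5514^8 = 0.008544

Final: 0.008544
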